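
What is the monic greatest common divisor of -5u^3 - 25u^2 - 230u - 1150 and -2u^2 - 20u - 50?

u + 5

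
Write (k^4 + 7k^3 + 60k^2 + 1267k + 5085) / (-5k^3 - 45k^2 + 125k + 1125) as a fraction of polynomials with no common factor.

Repeated division with remainder:
  k^4 + 7k^3 + 60k^2 + 1267k + 5085 = (-(1/5)k + 2/5)(-5k^3 - 45k^2 + 125k + 1125) + (103k^2 + 1442k + 4635)
  -5k^3 - 45k^2 + 125k + 1125 = (-(5/103)k + 25/103)(103k^2 + 1442k + 4635) + (0)
Last nonzero remainder: 103k^2 + 1442k + 4635. Dividing through by 103 gives the monic gcd k^2 + 14k + 45.
Cancel k^2 + 14k + 45 from numerator and denominator to get the reduced form.

(-k^2 + 7k - 113)/(5k - 25)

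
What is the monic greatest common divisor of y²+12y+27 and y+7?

Euclidean algorithm in ℚ[y]:
  y²+12y+27 = (y+5)(y+7) + (-8)
  y+7 = (-(1/8)y-7/8)(-8) + (0)
The last nonzero remainder is the constant -8, so the polynomials are coprime and gcd = 1.

1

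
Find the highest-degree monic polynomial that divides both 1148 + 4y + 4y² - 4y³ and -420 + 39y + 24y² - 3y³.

-7 + y

By polynomial division,
  -4y³ + 4y² + 4y + 1148 = (4/3)(-3y³ + 24y² + 39y - 420) + (-28y² - 48y + 1708)
  -3y³ + 24y² + 39y - 420 = ((3/28)y - 51/49)(-28y² - 48y + 1708) + (-(9504/49)y + 9504/7)
  -28y² - 48y + 1708 = ((343/2376)y + 2989/2376)(-(9504/49)y + 9504/7) + (0)
Last nonzero remainder: -(9504/49)y + 9504/7. Dividing through by -9504/49 gives the monic gcd y - 7.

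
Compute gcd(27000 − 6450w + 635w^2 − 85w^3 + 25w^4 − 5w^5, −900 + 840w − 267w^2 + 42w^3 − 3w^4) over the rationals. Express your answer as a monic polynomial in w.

−150 + 65w − 12w^2 + w^3

By polynomial division,
  −5w^5 + 25w^4 − 85w^3 + 635w^2 − 6450w + 27000 = ((5/3)w + 15)(−3w^4 + 42w^3 − 267w^2 + 840w − 900) + (−270w^3 + 3240w^2 − 17550w + 40500)
  −3w^4 + 42w^3 − 267w^2 + 840w − 900 = ((1/90)w − 1/45)(−270w^3 + 3240w^2 − 17550w + 40500) + (0)
Last nonzero remainder: −270w^3 + 3240w^2 − 17550w + 40500. Dividing through by −270 gives the monic gcd w^3 − 12w^2 + 65w − 150.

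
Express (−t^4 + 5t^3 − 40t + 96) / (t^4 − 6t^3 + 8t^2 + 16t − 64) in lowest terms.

Euclidean algorithm in ℚ[t]:
  −t^4 + 5t^3 − 40t + 96 = (−1)(t^4 − 6t^3 + 8t^2 + 16t − 64) + (−t^3 + 8t^2 − 24t + 32)
  t^4 − 6t^3 + 8t^2 + 16t − 64 = (−t − 2)(−t^3 + 8t^2 − 24t + 32) + (0)
Last nonzero remainder: −t^3 + 8t^2 − 24t + 32. Dividing through by −1 gives the monic gcd t^3 − 8t^2 + 24t − 32.
Cancel t^3 − 8t^2 + 24t − 32 from numerator and denominator to get the reduced form.

(−t − 3)/(t + 2)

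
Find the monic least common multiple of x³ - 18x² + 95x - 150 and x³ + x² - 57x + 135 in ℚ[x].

x⁴ - 9x³ - 67x² + 705x - 1350

Euclidean algorithm in ℚ[x]:
  x³ - 18x² + 95x - 150 = (x³ + x² - 57x + 135) + (-19x² + 152x - 285)
  x³ + x² - 57x + 135 = (-(1/19)x - 9/19)(-19x² + 152x - 285) + (0)
Last nonzero remainder: -19x² + 152x - 285. Dividing through by -19 gives the monic gcd x² - 8x + 15.
Then lcm(f, g) = f·g / gcd(f, g); expanding and making the result monic gives the answer.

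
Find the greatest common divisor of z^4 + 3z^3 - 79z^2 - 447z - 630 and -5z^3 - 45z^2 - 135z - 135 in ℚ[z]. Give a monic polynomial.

z^2 + 6z + 9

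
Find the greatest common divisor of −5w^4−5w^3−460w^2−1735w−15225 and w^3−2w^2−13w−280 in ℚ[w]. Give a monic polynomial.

w^2+6w+35

By polynomial division,
  −5w^4−5w^3−460w^2−1735w−15225 = (−5w−15)(w^3−2w^2−13w−280) + (−555w^2−3330w−19425)
  w^3−2w^2−13w−280 = (−(1/555)w+8/555)(−555w^2−3330w−19425) + (0)
Last nonzero remainder: −555w^2−3330w−19425. Dividing through by −555 gives the monic gcd w^2+6w+35.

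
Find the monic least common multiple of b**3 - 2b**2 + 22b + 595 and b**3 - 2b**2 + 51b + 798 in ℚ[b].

Repeated division with remainder:
  b**3 - 2b**2 + 22b + 595 = (b**3 - 2b**2 + 51b + 798) + (-29b - 203)
  b**3 - 2b**2 + 51b + 798 = (-(1/29)b**2 + (9/29)b - 114/29)(-29b - 203) + (0)
Last nonzero remainder: -29b - 203. Dividing through by -29 gives the monic gcd b + 7.
Then lcm(f, g) = f·g / gcd(f, g); expanding and making the result monic gives the answer.

b**5 - 11b**4 + 154b**3 + 169b**2 - 2847b + 67830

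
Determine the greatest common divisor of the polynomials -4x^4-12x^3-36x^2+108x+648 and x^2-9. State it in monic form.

x^2-9

By polynomial division,
  -4x^4-12x^3-36x^2+108x+648 = (-4x^2-12x-72)(x^2-9) + (0)
The last nonzero remainder x^2-9 is already monic.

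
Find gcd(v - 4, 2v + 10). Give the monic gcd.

1

By polynomial division,
  v - 4 = (1/2)(2v + 10) + (-9)
  2v + 10 = (-(2/9)v - 10/9)(-9) + (0)
The last nonzero remainder is the constant -9, so the polynomials are coprime and gcd = 1.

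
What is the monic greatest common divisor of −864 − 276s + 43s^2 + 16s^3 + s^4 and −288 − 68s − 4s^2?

72 + 17s + s^2

Euclidean algorithm in ℚ[s]:
  s^4 + 16s^3 + 43s^2 − 276s − 864 = (−(1/4)s^2 + (1/4)s + 3)(−4s^2 − 68s − 288) + (0)
Last nonzero remainder: −4s^2 − 68s − 288. Dividing through by −4 gives the monic gcd s^2 + 17s + 72.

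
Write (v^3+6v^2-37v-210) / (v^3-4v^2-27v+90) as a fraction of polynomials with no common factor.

(v+7)/(v-3)

Repeated division with remainder:
  v^3+6v^2-37v-210 = (v^3-4v^2-27v+90) + (10v^2-10v-300)
  v^3-4v^2-27v+90 = ((1/10)v-3/10)(10v^2-10v-300) + (0)
Last nonzero remainder: 10v^2-10v-300. Dividing through by 10 gives the monic gcd v^2-v-30.
Cancel v^2-v-30 from numerator and denominator to get the reduced form.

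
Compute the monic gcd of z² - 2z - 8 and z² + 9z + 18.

Repeated division with remainder:
  z² - 2z - 8 = (z² + 9z + 18) + (-11z - 26)
  z² + 9z + 18 = (-(1/11)z - 73/121)(-11z - 26) + (280/121)
  -11z - 26 = (-(1331/280)z - 1573/140)(280/121) + (0)
The last nonzero remainder is the constant 280/121, so the polynomials are coprime and gcd = 1.

1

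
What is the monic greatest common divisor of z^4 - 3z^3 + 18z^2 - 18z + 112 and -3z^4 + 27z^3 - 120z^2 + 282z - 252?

Repeated division with remainder:
  z^4 - 3z^3 + 18z^2 - 18z + 112 = (-1/3)(-3z^4 + 27z^3 - 120z^2 + 282z - 252) + (6z^3 - 22z^2 + 76z + 28)
  -3z^4 + 27z^3 - 120z^2 + 282z - 252 = (-(1/2)z + 8/3)(6z^3 - 22z^2 + 76z + 28) + (-(70/3)z^2 + (280/3)z - 980/3)
  6z^3 - 22z^2 + 76z + 28 = (-(9/35)z - 3/35)(-(70/3)z^2 + (280/3)z - 980/3) + (0)
Last nonzero remainder: -(70/3)z^2 + (280/3)z - 980/3. Dividing through by -70/3 gives the monic gcd z^2 - 4z + 14.

z^2 - 4z + 14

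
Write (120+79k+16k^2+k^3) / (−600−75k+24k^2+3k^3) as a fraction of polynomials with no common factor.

Repeated division with remainder:
  k^3+16k^2+79k+120 = (1/3)(3k^3+24k^2−75k−600) + (8k^2+104k+320)
  3k^3+24k^2−75k−600 = ((3/8)k−15/8)(8k^2+104k+320) + (0)
Last nonzero remainder: 8k^2+104k+320. Dividing through by 8 gives the monic gcd k^2+13k+40.
Cancel k^2+13k+40 from numerator and denominator to get the reduced form.

(3+k)/(−15+3k)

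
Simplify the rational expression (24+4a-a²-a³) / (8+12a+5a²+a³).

Apply the Euclidean algorithm:
  -a³-a²+4a+24 = (-1)(a³+5a²+12a+8) + (4a²+16a+32)
  a³+5a²+12a+8 = ((1/4)a+1/4)(4a²+16a+32) + (0)
Last nonzero remainder: 4a²+16a+32. Dividing through by 4 gives the monic gcd a²+4a+8.
Cancel a²+4a+8 from numerator and denominator to get the reduced form.

(3-a)/(1+a)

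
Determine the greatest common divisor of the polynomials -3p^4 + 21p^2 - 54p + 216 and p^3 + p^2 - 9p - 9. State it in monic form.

p - 3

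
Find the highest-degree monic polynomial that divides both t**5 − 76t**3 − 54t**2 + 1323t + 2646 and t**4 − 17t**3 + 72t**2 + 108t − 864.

Repeated division with remainder:
  t**5 − 76t**3 − 54t**2 + 1323t + 2646 = (t + 17)(t**4 − 17t**3 + 72t**2 + 108t − 864) + (141t**3 − 1386t**2 + 351t + 17334)
  t**4 − 17t**3 + 72t**2 + 108t − 864 = ((1/141)t − 337/6627)(141t**3 − 1386t**2 + 351t + 17334) + (−(2145/2209)t**2 + (6435/2209)t + 38610/2209)
  141t**3 − 1386t**2 + 351t + 17334 = (−(103823/715)t + 709089/715)(−(2145/2209)t**2 + (6435/2209)t + 38610/2209) + (0)
Last nonzero remainder: −(2145/2209)t**2 + (6435/2209)t + 38610/2209. Dividing through by −2145/2209 gives the monic gcd t**2 − 3t − 18.

t**2 − 3t − 18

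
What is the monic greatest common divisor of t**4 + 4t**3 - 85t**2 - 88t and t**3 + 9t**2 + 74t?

t

Euclidean algorithm in ℚ[t]:
  t**4 + 4t**3 - 85t**2 - 88t = (t - 5)(t**3 + 9t**2 + 74t) + (-114t**2 + 282t)
  t**3 + 9t**2 + 74t = (-(1/114)t - 109/1083)(-114t**2 + 282t) + ((36960/361)t)
  -114t**2 + 282t = (-(6859/6160)t + 16967/6160)((36960/361)t) + (0)
Last nonzero remainder: (36960/361)t. Dividing through by 36960/361 gives the monic gcd t.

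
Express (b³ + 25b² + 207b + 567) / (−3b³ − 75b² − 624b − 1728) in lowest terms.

(−b² − 16b − 63)/(3b² + 48b + 192)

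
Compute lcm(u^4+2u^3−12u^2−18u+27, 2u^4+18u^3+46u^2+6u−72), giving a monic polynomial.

Apply the Euclidean algorithm:
  u^4+2u^3−12u^2−18u+27 = (1/2)(2u^4+18u^3+46u^2+6u−72) + (−7u^3−35u^2−21u+63)
  2u^4+18u^3+46u^2+6u−72 = (−(2/7)u−8/7)(−7u^3−35u^2−21u+63) + (0)
Last nonzero remainder: −7u^3−35u^2−21u+63. Dividing through by −7 gives the monic gcd u^3+5u^2+3u−9.
Then lcm(f, g) = f·g / gcd(f, g); expanding and making the result monic gives the answer.

u^5+6u^4−4u^3−66u^2−45u+108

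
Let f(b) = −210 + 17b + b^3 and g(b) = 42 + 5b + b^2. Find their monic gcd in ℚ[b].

42 + 5b + b^2

Apply the Euclidean algorithm:
  b^3 + 17b − 210 = (b − 5)(b^2 + 5b + 42) + (0)
The last nonzero remainder b^2 + 5b + 42 is already monic.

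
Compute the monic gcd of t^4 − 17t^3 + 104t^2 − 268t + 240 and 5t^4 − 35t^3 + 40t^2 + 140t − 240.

t^2 − 6t + 8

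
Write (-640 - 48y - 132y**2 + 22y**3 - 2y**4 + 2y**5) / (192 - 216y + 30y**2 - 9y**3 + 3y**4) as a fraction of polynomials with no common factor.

(10 + 2y + 2y**2)/(-3 + 3y)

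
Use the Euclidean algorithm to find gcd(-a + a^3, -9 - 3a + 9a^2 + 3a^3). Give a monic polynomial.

-1 + a^2

Euclidean algorithm in ℚ[a]:
  a^3 - a = (1/3)(3a^3 + 9a^2 - 3a - 9) + (-3a^2 + 3)
  3a^3 + 9a^2 - 3a - 9 = (-a - 3)(-3a^2 + 3) + (0)
Last nonzero remainder: -3a^2 + 3. Dividing through by -3 gives the monic gcd a^2 - 1.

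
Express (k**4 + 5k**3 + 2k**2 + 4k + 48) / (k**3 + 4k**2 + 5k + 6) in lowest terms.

(k**3 + 2k**2 - 4k + 16)/(k**2 + k + 2)

Apply the Euclidean algorithm:
  k**4 + 5k**3 + 2k**2 + 4k + 48 = (k + 1)(k**3 + 4k**2 + 5k + 6) + (-7k**2 - 7k + 42)
  k**3 + 4k**2 + 5k + 6 = (-(1/7)k - 3/7)(-7k**2 - 7k + 42) + (8k + 24)
  -7k**2 - 7k + 42 = (-(7/8)k + 7/4)(8k + 24) + (0)
Last nonzero remainder: 8k + 24. Dividing through by 8 gives the monic gcd k + 3.
Cancel k + 3 from numerator and denominator to get the reduced form.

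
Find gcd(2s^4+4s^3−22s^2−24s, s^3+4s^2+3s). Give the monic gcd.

Apply the Euclidean algorithm:
  2s^4+4s^3−22s^2−24s = (2s−4)(s^3+4s^2+3s) + (−12s^2−12s)
  s^3+4s^2+3s = (−(1/12)s−1/4)(−12s^2−12s) + (0)
Last nonzero remainder: −12s^2−12s. Dividing through by −12 gives the monic gcd s^2+s.

s^2+s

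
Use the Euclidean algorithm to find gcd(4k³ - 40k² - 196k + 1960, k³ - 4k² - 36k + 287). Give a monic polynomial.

k + 7

Euclidean algorithm in ℚ[k]:
  4k³ - 40k² - 196k + 1960 = (4)(k³ - 4k² - 36k + 287) + (-24k² - 52k + 812)
  k³ - 4k² - 36k + 287 = (-(1/24)k + 37/144)(-24k² - 52k + 812) + ((403/36)k + 2821/36)
  -24k² - 52k + 812 = (-(864/403)k + 4176/403)((403/36)k + 2821/36) + (0)
Last nonzero remainder: (403/36)k + 2821/36. Dividing through by 403/36 gives the monic gcd k + 7.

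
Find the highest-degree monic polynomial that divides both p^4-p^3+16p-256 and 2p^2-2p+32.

p^2-p+16

Repeated division with remainder:
  p^4-p^3+16p-256 = ((1/2)p^2-8)(2p^2-2p+32) + (0)
Last nonzero remainder: 2p^2-2p+32. Dividing through by 2 gives the monic gcd p^2-p+16.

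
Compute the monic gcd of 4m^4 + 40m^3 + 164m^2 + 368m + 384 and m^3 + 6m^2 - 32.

m + 4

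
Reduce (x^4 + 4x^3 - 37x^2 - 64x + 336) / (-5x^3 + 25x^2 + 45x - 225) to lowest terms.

(-x^3 - 7x^2 + 16x + 112)/(5x^2 - 10x - 75)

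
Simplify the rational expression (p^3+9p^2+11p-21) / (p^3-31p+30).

Apply the Euclidean algorithm:
  p^3+9p^2+11p-21 = (p^3-31p+30) + (9p^2+42p-51)
  p^3-31p+30 = ((1/9)p-14/27)(9p^2+42p-51) + (-(32/9)p+32/9)
  9p^2+42p-51 = (-(81/32)p-459/32)(-(32/9)p+32/9) + (0)
Last nonzero remainder: -(32/9)p+32/9. Dividing through by -32/9 gives the monic gcd p-1.
Cancel p-1 from numerator and denominator to get the reduced form.

(p^2+10p+21)/(p^2+p-30)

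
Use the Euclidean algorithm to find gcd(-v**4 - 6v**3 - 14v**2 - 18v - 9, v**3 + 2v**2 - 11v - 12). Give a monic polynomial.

Repeated division with remainder:
  -v**4 - 6v**3 - 14v**2 - 18v - 9 = (-v - 4)(v**3 + 2v**2 - 11v - 12) + (-17v**2 - 74v - 57)
  v**3 + 2v**2 - 11v - 12 = (-(1/17)v + 40/289)(-17v**2 - 74v - 57) + (-(1188/289)v - 1188/289)
  -17v**2 - 74v - 57 = ((4913/1188)v + 5491/396)(-(1188/289)v - 1188/289) + (0)
Last nonzero remainder: -(1188/289)v - 1188/289. Dividing through by -1188/289 gives the monic gcd v + 1.

v + 1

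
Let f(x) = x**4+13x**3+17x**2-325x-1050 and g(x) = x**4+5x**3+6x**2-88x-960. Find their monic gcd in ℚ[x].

By polynomial division,
  x**4+13x**3+17x**2-325x-1050 = (x**4+5x**3+6x**2-88x-960) + (8x**3+11x**2-237x-90)
  x**4+5x**3+6x**2-88x-960 = ((1/8)x+29/64)(8x**3+11x**2-237x-90) + ((1961/64)x**2+(1961/64)x-29415/32)
  8x**3+11x**2-237x-90 = ((512/1961)x+192/1961)((1961/64)x**2+(1961/64)x-29415/32) + (0)
Last nonzero remainder: (1961/64)x**2+(1961/64)x-29415/32. Dividing through by 1961/64 gives the monic gcd x**2+x-30.

x**2+x-30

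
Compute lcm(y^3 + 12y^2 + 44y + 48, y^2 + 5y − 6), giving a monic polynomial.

Apply the Euclidean algorithm:
  y^3 + 12y^2 + 44y + 48 = (y + 7)(y^2 + 5y − 6) + (15y + 90)
  y^2 + 5y − 6 = ((1/15)y − 1/15)(15y + 90) + (0)
Last nonzero remainder: 15y + 90. Dividing through by 15 gives the monic gcd y + 6.
Then lcm(f, g) = f·g / gcd(f, g); expanding and making the result monic gives the answer.

y^4 + 11y^3 + 32y^2 + 4y − 48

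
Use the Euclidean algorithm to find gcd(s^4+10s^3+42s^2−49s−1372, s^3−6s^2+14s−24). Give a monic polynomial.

s−4

By polynomial division,
  s^4+10s^3+42s^2−49s−1372 = (s+16)(s^3−6s^2+14s−24) + (124s^2−249s−988)
  s^3−6s^2+14s−24 = ((1/124)s−495/15376)(124s^2−249s−988) + ((214521/15376)s−214521/3844)
  124s^2−249s−988 = ((1906624/214521)s+3797872/214521)((214521/15376)s−214521/3844) + (0)
Last nonzero remainder: (214521/15376)s−214521/3844. Dividing through by 214521/15376 gives the monic gcd s−4.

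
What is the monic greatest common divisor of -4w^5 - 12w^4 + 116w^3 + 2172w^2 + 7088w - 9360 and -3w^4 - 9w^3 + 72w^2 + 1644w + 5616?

By polynomial division,
  -4w^5 - 12w^4 + 116w^3 + 2172w^2 + 7088w - 9360 = ((4/3)w)(-3w^4 - 9w^3 + 72w^2 + 1644w + 5616) + (20w^3 - 20w^2 - 400w - 9360)
  -3w^4 - 9w^3 + 72w^2 + 1644w + 5616 = (-(3/20)w - 3/5)(20w^3 - 20w^2 - 400w - 9360) + (0)
Last nonzero remainder: 20w^3 - 20w^2 - 400w - 9360. Dividing through by 20 gives the monic gcd w^3 - w^2 - 20w - 468.

w^3 - w^2 - 20w - 468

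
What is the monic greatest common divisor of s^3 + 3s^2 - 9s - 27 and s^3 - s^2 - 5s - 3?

s - 3

By polynomial division,
  s^3 + 3s^2 - 9s - 27 = (s^3 - s^2 - 5s - 3) + (4s^2 - 4s - 24)
  s^3 - s^2 - 5s - 3 = ((1/4)s)(4s^2 - 4s - 24) + (s - 3)
  4s^2 - 4s - 24 = (4s + 8)(s - 3) + (0)
The last nonzero remainder s - 3 is already monic.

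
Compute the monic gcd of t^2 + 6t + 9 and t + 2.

1

Repeated division with remainder:
  t^2 + 6t + 9 = (t + 4)(t + 2) + (1)
  t + 2 = (t + 2)(1) + (0)
The last nonzero remainder is the constant 1, so the polynomials are coprime and gcd = 1.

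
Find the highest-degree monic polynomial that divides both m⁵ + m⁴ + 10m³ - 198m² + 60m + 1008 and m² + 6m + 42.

m² + 6m + 42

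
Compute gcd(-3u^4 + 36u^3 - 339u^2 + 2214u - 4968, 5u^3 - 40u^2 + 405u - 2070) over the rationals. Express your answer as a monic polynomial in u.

u^3 - 8u^2 + 81u - 414

Repeated division with remainder:
  -3u^4 + 36u^3 - 339u^2 + 2214u - 4968 = (-(3/5)u + 12/5)(5u^3 - 40u^2 + 405u - 2070) + (0)
Last nonzero remainder: 5u^3 - 40u^2 + 405u - 2070. Dividing through by 5 gives the monic gcd u^3 - 8u^2 + 81u - 414.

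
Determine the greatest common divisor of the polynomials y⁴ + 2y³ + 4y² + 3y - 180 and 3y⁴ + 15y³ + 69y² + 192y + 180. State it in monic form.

y² + y + 15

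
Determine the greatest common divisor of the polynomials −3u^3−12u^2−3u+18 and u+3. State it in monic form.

Repeated division with remainder:
  −3u^3−12u^2−3u+18 = (−3u^2−3u+6)(u+3) + (0)
The last nonzero remainder u+3 is already monic.

u+3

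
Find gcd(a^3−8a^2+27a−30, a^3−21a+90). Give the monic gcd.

a^2−6a+15

Repeated division with remainder:
  a^3−8a^2+27a−30 = (a^3−21a+90) + (−8a^2+48a−120)
  a^3−21a+90 = (−(1/8)a−3/4)(−8a^2+48a−120) + (0)
Last nonzero remainder: −8a^2+48a−120. Dividing through by −8 gives the monic gcd a^2−6a+15.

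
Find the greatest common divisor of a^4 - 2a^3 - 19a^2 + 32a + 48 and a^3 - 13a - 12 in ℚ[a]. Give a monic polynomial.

Euclidean algorithm in ℚ[a]:
  a^4 - 2a^3 - 19a^2 + 32a + 48 = (a - 2)(a^3 - 13a - 12) + (-6a^2 + 18a + 24)
  a^3 - 13a - 12 = (-(1/6)a - 1/2)(-6a^2 + 18a + 24) + (0)
Last nonzero remainder: -6a^2 + 18a + 24. Dividing through by -6 gives the monic gcd a^2 - 3a - 4.

a^2 - 3a - 4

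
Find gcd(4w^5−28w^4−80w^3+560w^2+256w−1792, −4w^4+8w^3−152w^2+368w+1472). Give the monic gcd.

By polynomial division,
  4w^5−28w^4−80w^3+560w^2+256w−1792 = (−w+5)(−4w^4+8w^3−152w^2+368w+1472) + (−272w^3+1688w^2−112w−9152)
  −4w^4+8w^3−152w^2+368w+1472 = ((1/68)w+143/2312)(−272w^3+1688w^2−112w−9152) + (−(73625/289)w^2+(147250/289)w+589000/289)
  −272w^3+1688w^2−112w−9152 = ((78608/73625)w−330616/73625)(−(73625/289)w^2+(147250/289)w+589000/289) + (0)
Last nonzero remainder: −(73625/289)w^2+(147250/289)w+589000/289. Dividing through by −73625/289 gives the monic gcd w^2−2w−8.

w^2−2w−8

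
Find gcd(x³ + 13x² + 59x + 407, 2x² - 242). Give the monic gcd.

By polynomial division,
  x³ + 13x² + 59x + 407 = ((1/2)x + 13/2)(2x² - 242) + (180x + 1980)
  2x² - 242 = ((1/90)x - 11/90)(180x + 1980) + (0)
Last nonzero remainder: 180x + 1980. Dividing through by 180 gives the monic gcd x + 11.

x + 11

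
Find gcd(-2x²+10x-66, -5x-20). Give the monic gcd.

Apply the Euclidean algorithm:
  -2x²+10x-66 = ((2/5)x-18/5)(-5x-20) + (-138)
  -5x-20 = ((5/138)x+10/69)(-138) + (0)
The last nonzero remainder is the constant -138, so the polynomials are coprime and gcd = 1.

1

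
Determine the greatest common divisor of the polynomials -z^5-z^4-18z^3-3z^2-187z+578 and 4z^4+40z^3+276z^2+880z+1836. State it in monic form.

By polynomial division,
  -z^5-z^4-18z^3-3z^2-187z+578 = (-(1/4)z+9/4)(4z^4+40z^3+276z^2+880z+1836) + (-39z^3-404z^2-1708z-3553)
  4z^4+40z^3+276z^2+880z+1836 = (-(4/39)z+56/1521)(-39z^3-404z^2-1708z-3553) + ((175972/1521)z^2+(879860/1521)z+2991524/1521)
  -39z^3-404z^2-1708z-3553 = (-(59319/175972)z-317889/175972)((175972/1521)z^2+(879860/1521)z+2991524/1521) + (0)
Last nonzero remainder: (175972/1521)z^2+(879860/1521)z+2991524/1521. Dividing through by 175972/1521 gives the monic gcd z^2+5z+17.

z^2+5z+17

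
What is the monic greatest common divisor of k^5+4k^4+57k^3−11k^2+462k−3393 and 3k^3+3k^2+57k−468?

By polynomial division,
  k^5+4k^4+57k^3−11k^2+462k−3393 = ((1/3)k^2+k+35/3)(3k^3+3k^2+57k−468) + (53k^2+265k+2067)
  3k^3+3k^2+57k−468 = ((3/53)k−12/53)(53k^2+265k+2067) + (0)
Last nonzero remainder: 53k^2+265k+2067. Dividing through by 53 gives the monic gcd k^2+5k+39.

k^2+5k+39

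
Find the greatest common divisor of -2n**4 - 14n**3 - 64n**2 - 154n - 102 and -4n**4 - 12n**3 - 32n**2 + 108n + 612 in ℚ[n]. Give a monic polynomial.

By polynomial division,
  -2n**4 - 14n**3 - 64n**2 - 154n - 102 = (1/2)(-4n**4 - 12n**3 - 32n**2 + 108n + 612) + (-8n**3 - 48n**2 - 208n - 408)
  -4n**4 - 12n**3 - 32n**2 + 108n + 612 = ((1/2)n - 3/2)(-8n**3 - 48n**2 - 208n - 408) + (0)
Last nonzero remainder: -8n**3 - 48n**2 - 208n - 408. Dividing through by -8 gives the monic gcd n**3 + 6n**2 + 26n + 51.

n**3 + 6n**2 + 26n + 51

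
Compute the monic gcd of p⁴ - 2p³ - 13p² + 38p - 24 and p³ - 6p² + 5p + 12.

p - 3

By polynomial division,
  p⁴ - 2p³ - 13p² + 38p - 24 = (p + 4)(p³ - 6p² + 5p + 12) + (6p² + 6p - 72)
  p³ - 6p² + 5p + 12 = ((1/6)p - 7/6)(6p² + 6p - 72) + (24p - 72)
  6p² + 6p - 72 = ((1/4)p + 1)(24p - 72) + (0)
Last nonzero remainder: 24p - 72. Dividing through by 24 gives the monic gcd p - 3.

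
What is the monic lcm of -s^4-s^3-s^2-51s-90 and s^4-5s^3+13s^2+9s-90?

s^5-2s^4-2s^3+48s^2-63s-270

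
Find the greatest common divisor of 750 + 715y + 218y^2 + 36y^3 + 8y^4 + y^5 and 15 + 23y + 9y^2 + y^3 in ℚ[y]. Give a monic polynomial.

Euclidean algorithm in ℚ[y]:
  y^5 + 8y^4 + 36y^3 + 218y^2 + 715y + 750 = (y^2 − y + 22)(y^3 + 9y^2 + 23y + 15) + (28y^2 + 224y + 420)
  y^3 + 9y^2 + 23y + 15 = ((1/28)y + 1/28)(28y^2 + 224y + 420) + (0)
Last nonzero remainder: 28y^2 + 224y + 420. Dividing through by 28 gives the monic gcd y^2 + 8y + 15.

15 + 8y + y^2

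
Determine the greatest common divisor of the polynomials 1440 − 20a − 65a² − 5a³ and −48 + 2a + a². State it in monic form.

8 + a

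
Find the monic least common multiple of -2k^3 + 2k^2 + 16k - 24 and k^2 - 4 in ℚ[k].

k^4 + k^3 - 10k^2 - 4k + 24

By polynomial division,
  -2k^3 + 2k^2 + 16k - 24 = (-2k + 2)(k^2 - 4) + (8k - 16)
  k^2 - 4 = ((1/8)k + 1/4)(8k - 16) + (0)
Last nonzero remainder: 8k - 16. Dividing through by 8 gives the monic gcd k - 2.
Then lcm(f, g) = f·g / gcd(f, g); expanding and making the result monic gives the answer.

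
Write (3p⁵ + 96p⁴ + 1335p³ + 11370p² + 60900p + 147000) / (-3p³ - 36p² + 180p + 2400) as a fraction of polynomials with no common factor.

(-p³ - 12p² - 105p - 490)/(p - 8)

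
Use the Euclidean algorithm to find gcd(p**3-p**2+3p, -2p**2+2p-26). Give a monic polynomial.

1

By polynomial division,
  p**3-p**2+3p = (-(1/2)p)(-2p**2+2p-26) + (-10p)
  -2p**2+2p-26 = ((1/5)p-1/5)(-10p) + (-26)
  -10p = ((5/13)p)(-26) + (0)
The last nonzero remainder is the constant -26, so the polynomials are coprime and gcd = 1.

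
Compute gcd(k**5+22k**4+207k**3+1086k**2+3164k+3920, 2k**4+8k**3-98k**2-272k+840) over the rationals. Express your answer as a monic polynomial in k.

By polynomial division,
  k**5+22k**4+207k**3+1086k**2+3164k+3920 = ((1/2)k+9)(2k**4+8k**3-98k**2-272k+840) + (184k**3+2104k**2+5192k-3640)
  2k**4+8k**3-98k**2-272k+840 = ((1/92)k-171/2116)(184k**3+2104k**2+5192k-3640) + ((8250/529)k**2+(99000/529)k+288750/529)
  184k**3+2104k**2+5192k-3640 = ((48668/4125)k-27508/4125)((8250/529)k**2+(99000/529)k+288750/529) + (0)
Last nonzero remainder: (8250/529)k**2+(99000/529)k+288750/529. Dividing through by 8250/529 gives the monic gcd k**2+12k+35.

k**2+12k+35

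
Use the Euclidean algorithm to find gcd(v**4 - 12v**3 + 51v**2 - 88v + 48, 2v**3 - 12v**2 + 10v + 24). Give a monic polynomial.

v**2 - 7v + 12

Repeated division with remainder:
  v**4 - 12v**3 + 51v**2 - 88v + 48 = ((1/2)v - 3)(2v**3 - 12v**2 + 10v + 24) + (10v**2 - 70v + 120)
  2v**3 - 12v**2 + 10v + 24 = ((1/5)v + 1/5)(10v**2 - 70v + 120) + (0)
Last nonzero remainder: 10v**2 - 70v + 120. Dividing through by 10 gives the monic gcd v**2 - 7v + 12.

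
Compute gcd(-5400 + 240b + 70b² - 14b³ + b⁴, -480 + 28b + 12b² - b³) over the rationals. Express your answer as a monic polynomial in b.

-60 - 4b + b²

By polynomial division,
  b⁴ - 14b³ + 70b² + 240b - 5400 = (-b + 2)(-b³ + 12b² + 28b - 480) + (74b² - 296b - 4440)
  -b³ + 12b² + 28b - 480 = (-(1/74)b + 4/37)(74b² - 296b - 4440) + (0)
Last nonzero remainder: 74b² - 296b - 4440. Dividing through by 74 gives the monic gcd b² - 4b - 60.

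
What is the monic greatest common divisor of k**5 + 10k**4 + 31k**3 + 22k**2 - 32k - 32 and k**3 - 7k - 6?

k**2 + 3k + 2

Euclidean algorithm in ℚ[k]:
  k**5 + 10k**4 + 31k**3 + 22k**2 - 32k - 32 = (k**2 + 10k + 38)(k**3 - 7k - 6) + (98k**2 + 294k + 196)
  k**3 - 7k - 6 = ((1/98)k - 3/98)(98k**2 + 294k + 196) + (0)
Last nonzero remainder: 98k**2 + 294k + 196. Dividing through by 98 gives the monic gcd k**2 + 3k + 2.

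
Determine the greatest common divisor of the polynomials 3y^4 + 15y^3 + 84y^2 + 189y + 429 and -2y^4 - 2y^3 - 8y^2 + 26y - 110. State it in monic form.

y^2 + 4y + 11

Apply the Euclidean algorithm:
  3y^4 + 15y^3 + 84y^2 + 189y + 429 = (-3/2)(-2y^4 - 2y^3 - 8y^2 + 26y - 110) + (12y^3 + 72y^2 + 228y + 264)
  -2y^4 - 2y^3 - 8y^2 + 26y - 110 = (-(1/6)y + 5/6)(12y^3 + 72y^2 + 228y + 264) + (-30y^2 - 120y - 330)
  12y^3 + 72y^2 + 228y + 264 = (-(2/5)y - 4/5)(-30y^2 - 120y - 330) + (0)
Last nonzero remainder: -30y^2 - 120y - 330. Dividing through by -30 gives the monic gcd y^2 + 4y + 11.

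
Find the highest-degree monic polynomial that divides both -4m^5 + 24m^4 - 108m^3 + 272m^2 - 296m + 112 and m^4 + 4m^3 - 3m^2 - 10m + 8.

m^2 - 2m + 1

Apply the Euclidean algorithm:
  -4m^5 + 24m^4 - 108m^3 + 272m^2 - 296m + 112 = (-4m + 40)(m^4 + 4m^3 - 3m^2 - 10m + 8) + (-280m^3 + 352m^2 + 136m - 208)
  m^4 + 4m^3 - 3m^2 - 10m + 8 = (-(1/280)m - 23/1225)(-280m^3 + 352m^2 + 136m - 208) + ((5016/1225)m^2 - (10032/1225)m + 5016/1225)
  -280m^3 + 352m^2 + 136m - 208 = (-(42875/627)m - 31850/627)((5016/1225)m^2 - (10032/1225)m + 5016/1225) + (0)
Last nonzero remainder: (5016/1225)m^2 - (10032/1225)m + 5016/1225. Dividing through by 5016/1225 gives the monic gcd m^2 - 2m + 1.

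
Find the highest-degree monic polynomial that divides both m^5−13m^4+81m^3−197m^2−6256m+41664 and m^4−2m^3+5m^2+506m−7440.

m^3−12m^2+125m−744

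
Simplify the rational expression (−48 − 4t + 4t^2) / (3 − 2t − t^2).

(16 − 4t)/(−1 + t)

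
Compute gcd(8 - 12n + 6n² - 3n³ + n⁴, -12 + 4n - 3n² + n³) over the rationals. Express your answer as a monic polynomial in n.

By polynomial division,
  n⁴ - 3n³ + 6n² - 12n + 8 = (n)(n³ - 3n² + 4n - 12) + (2n² + 8)
  n³ - 3n² + 4n - 12 = ((1/2)n - 3/2)(2n² + 8) + (0)
Last nonzero remainder: 2n² + 8. Dividing through by 2 gives the monic gcd n² + 4.

4 + n²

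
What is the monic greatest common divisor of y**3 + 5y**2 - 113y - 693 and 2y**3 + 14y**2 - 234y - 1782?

Repeated division with remainder:
  y**3 + 5y**2 - 113y - 693 = (1/2)(2y**3 + 14y**2 - 234y - 1782) + (-2y**2 + 4y + 198)
  2y**3 + 14y**2 - 234y - 1782 = (-y - 9)(-2y**2 + 4y + 198) + (0)
Last nonzero remainder: -2y**2 + 4y + 198. Dividing through by -2 gives the monic gcd y**2 - 2y - 99.

y**2 - 2y - 99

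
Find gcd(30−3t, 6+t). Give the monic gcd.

1

Apply the Euclidean algorithm:
  −3t+30 = (−3)(t+6) + (48)
  t+6 = ((1/48)t+1/8)(48) + (0)
The last nonzero remainder is the constant 48, so the polynomials are coprime and gcd = 1.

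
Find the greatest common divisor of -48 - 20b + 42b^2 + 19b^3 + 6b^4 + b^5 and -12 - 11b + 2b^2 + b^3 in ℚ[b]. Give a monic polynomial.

Euclidean algorithm in ℚ[b]:
  b^5 + 6b^4 + 19b^3 + 42b^2 - 20b - 48 = (b^2 + 4b + 22)(b^3 + 2b^2 - 11b - 12) + (54b^2 + 270b + 216)
  b^3 + 2b^2 - 11b - 12 = ((1/54)b - 1/18)(54b^2 + 270b + 216) + (0)
Last nonzero remainder: 54b^2 + 270b + 216. Dividing through by 54 gives the monic gcd b^2 + 5b + 4.

4 + 5b + b^2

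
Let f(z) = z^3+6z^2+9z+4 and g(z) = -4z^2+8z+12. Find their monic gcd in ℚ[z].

z+1

By polynomial division,
  z^3+6z^2+9z+4 = (-(1/4)z-2)(-4z^2+8z+12) + (28z+28)
  -4z^2+8z+12 = (-(1/7)z+3/7)(28z+28) + (0)
Last nonzero remainder: 28z+28. Dividing through by 28 gives the monic gcd z+1.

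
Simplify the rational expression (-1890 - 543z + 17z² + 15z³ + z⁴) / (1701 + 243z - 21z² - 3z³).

(30 + z - z²)/(-27 + 3z)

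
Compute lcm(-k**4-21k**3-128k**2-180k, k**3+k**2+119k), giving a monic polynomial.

k**6+22k**5+268k**4+2807k**3+15412k**2+21420k

By polynomial division,
  -k**4-21k**3-128k**2-180k = (-k-20)(k**3+k**2+119k) + (11k**2+2200k)
  k**3+k**2+119k = ((1/11)k-199/11)(11k**2+2200k) + (39919k)
  11k**2+2200k = ((1/3629)k+200/3629)(39919k) + (0)
Last nonzero remainder: 39919k. Dividing through by 39919 gives the monic gcd k.
Then lcm(f, g) = f·g / gcd(f, g); expanding and making the result monic gives the answer.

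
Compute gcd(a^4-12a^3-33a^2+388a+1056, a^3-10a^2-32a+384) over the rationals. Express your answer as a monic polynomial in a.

Euclidean algorithm in ℚ[a]:
  a^4-12a^3-33a^2+388a+1056 = (a-2)(a^3-10a^2-32a+384) + (-21a^2-60a+1824)
  a^3-10a^2-32a+384 = (-(1/21)a+30/49)(-21a^2-60a+1824) + ((4488/49)a-35904/49)
  -21a^2-60a+1824 = (-(343/1496)a-931/374)((4488/49)a-35904/49) + (0)
Last nonzero remainder: (4488/49)a-35904/49. Dividing through by 4488/49 gives the monic gcd a-8.

a-8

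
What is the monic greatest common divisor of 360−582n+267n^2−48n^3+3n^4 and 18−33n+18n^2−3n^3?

−1+n

By polynomial division,
  3n^4−48n^3+267n^2−582n+360 = (−n+10)(−3n^3+18n^2−33n+18) + (54n^2−234n+180)
  −3n^3+18n^2−33n+18 = (−(1/18)n+5/54)(54n^2−234n+180) + (−(4/3)n+4/3)
  54n^2−234n+180 = (−(81/2)n+135)(−(4/3)n+4/3) + (0)
Last nonzero remainder: −(4/3)n+4/3. Dividing through by −4/3 gives the monic gcd n−1.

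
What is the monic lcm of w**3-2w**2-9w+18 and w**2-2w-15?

w**4-7w**3+w**2+63w-90

By polynomial division,
  w**3-2w**2-9w+18 = (w)(w**2-2w-15) + (6w+18)
  w**2-2w-15 = ((1/6)w-5/6)(6w+18) + (0)
Last nonzero remainder: 6w+18. Dividing through by 6 gives the monic gcd w+3.
Then lcm(f, g) = f·g / gcd(f, g); expanding and making the result monic gives the answer.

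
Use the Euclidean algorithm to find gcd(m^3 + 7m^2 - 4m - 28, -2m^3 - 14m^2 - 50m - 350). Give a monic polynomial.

m + 7

Euclidean algorithm in ℚ[m]:
  m^3 + 7m^2 - 4m - 28 = (-1/2)(-2m^3 - 14m^2 - 50m - 350) + (-29m - 203)
  -2m^3 - 14m^2 - 50m - 350 = ((2/29)m^2 + 50/29)(-29m - 203) + (0)
Last nonzero remainder: -29m - 203. Dividing through by -29 gives the monic gcd m + 7.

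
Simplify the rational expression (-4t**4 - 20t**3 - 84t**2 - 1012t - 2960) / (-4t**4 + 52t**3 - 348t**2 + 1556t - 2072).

Euclidean algorithm in ℚ[t]:
  -4t**4 - 20t**3 - 84t**2 - 1012t - 2960 = (-4t**4 + 52t**3 - 348t**2 + 1556t - 2072) + (-72t**3 + 264t**2 - 2568t - 888)
  -4t**4 + 52t**3 - 348t**2 + 1556t - 2072 = ((1/18)t - 14/27)(-72t**3 + 264t**2 - 2568t - 888) + (-(616/9)t**2 + (2464/9)t - 22792/9)
  -72t**3 + 264t**2 - 2568t - 888 = ((81/77)t + 27/77)(-(616/9)t**2 + (2464/9)t - 22792/9) + (0)
Last nonzero remainder: -(616/9)t**2 + (2464/9)t - 22792/9. Dividing through by -616/9 gives the monic gcd t**2 - 4t + 37.
Cancel t**2 - 4t + 37 from numerator and denominator to get the reduced form.

(t**2 + 9t + 20)/(t**2 - 9t + 14)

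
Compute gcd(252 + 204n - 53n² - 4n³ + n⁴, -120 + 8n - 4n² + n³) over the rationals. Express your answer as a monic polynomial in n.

-6 + n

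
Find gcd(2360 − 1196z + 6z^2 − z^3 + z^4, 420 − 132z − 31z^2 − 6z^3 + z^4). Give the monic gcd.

Repeated division with remainder:
  z^4 − z^3 + 6z^2 − 1196z + 2360 = (z^4 − 6z^3 − 31z^2 − 132z + 420) + (5z^3 + 37z^2 − 1064z + 1940)
  z^4 − 6z^3 − 31z^2 − 132z + 420 = ((1/5)z − 67/25)(5z^3 + 37z^2 − 1064z + 1940) + ((7024/25)z^2 − (84288/25)z + 28096/5)
  5z^3 + 37z^2 − 1064z + 1940 = ((125/7024)z + 2425/7024)((7024/25)z^2 − (84288/25)z + 28096/5) + (0)
Last nonzero remainder: (7024/25)z^2 − (84288/25)z + 28096/5. Dividing through by 7024/25 gives the monic gcd z^2 − 12z + 20.

20 − 12z + z^2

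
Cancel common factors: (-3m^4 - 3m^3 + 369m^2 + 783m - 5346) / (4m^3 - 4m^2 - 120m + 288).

(-3m^2 + 6m + 297)/(4m - 16)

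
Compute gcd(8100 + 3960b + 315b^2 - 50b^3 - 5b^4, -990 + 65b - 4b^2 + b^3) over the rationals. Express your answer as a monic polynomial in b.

-9 + b

Repeated division with remainder:
  -5b^4 - 50b^3 + 315b^2 + 3960b + 8100 = (-5b - 70)(b^3 - 4b^2 + 65b - 990) + (360b^2 + 3560b - 61200)
  b^3 - 4b^2 + 65b - 990 = ((1/360)b - 25/648)(360b^2 + 3560b - 61200) + ((30160/81)b - 30160/9)
  360b^2 + 3560b - 61200 = ((729/754)b + 6885/377)((30160/81)b - 30160/9) + (0)
Last nonzero remainder: (30160/81)b - 30160/9. Dividing through by 30160/81 gives the monic gcd b - 9.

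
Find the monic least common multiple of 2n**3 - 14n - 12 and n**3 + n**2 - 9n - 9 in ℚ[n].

Euclidean algorithm in ℚ[n]:
  2n**3 - 14n - 12 = (2)(n**3 + n**2 - 9n - 9) + (-2n**2 + 4n + 6)
  n**3 + n**2 - 9n - 9 = (-(1/2)n - 3/2)(-2n**2 + 4n + 6) + (0)
Last nonzero remainder: -2n**2 + 4n + 6. Dividing through by -2 gives the monic gcd n**2 - 2n - 3.
Then lcm(f, g) = f·g / gcd(f, g); expanding and making the result monic gives the answer.

n**4 + 3n**3 - 7n**2 - 27n - 18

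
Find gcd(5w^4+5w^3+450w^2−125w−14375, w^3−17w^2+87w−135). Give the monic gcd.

By polynomial division,
  5w^4+5w^3+450w^2−125w−14375 = (5w+90)(w^3−17w^2+87w−135) + (1545w^2−7280w−2225)
  w^3−17w^2+87w−135 = ((1/1545)w−3797/477405)(1545w^2−7280w−2225) + ((2915920/95481)w−14579600/95481)
  1545w^2−7280w−2225 = ((29503629/583184)w+8497809/583184)((2915920/95481)w−14579600/95481) + (0)
Last nonzero remainder: (2915920/95481)w−14579600/95481. Dividing through by 2915920/95481 gives the monic gcd w−5.

w−5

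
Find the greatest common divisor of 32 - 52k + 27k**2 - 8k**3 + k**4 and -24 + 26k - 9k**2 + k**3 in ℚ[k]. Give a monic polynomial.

Repeated division with remainder:
  k**4 - 8k**3 + 27k**2 - 52k + 32 = (k + 1)(k**3 - 9k**2 + 26k - 24) + (10k**2 - 54k + 56)
  k**3 - 9k**2 + 26k - 24 = ((1/10)k - 9/25)(10k**2 - 54k + 56) + ((24/25)k - 96/25)
  10k**2 - 54k + 56 = ((125/12)k - 175/12)((24/25)k - 96/25) + (0)
Last nonzero remainder: (24/25)k - 96/25. Dividing through by 24/25 gives the monic gcd k - 4.

-4 + k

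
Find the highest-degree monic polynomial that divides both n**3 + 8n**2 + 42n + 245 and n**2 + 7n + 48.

1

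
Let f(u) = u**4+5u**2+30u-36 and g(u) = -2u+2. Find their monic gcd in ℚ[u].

Apply the Euclidean algorithm:
  u**4+5u**2+30u-36 = (-(1/2)u**3-(1/2)u**2-3u-18)(-2u+2) + (0)
Last nonzero remainder: -2u+2. Dividing through by -2 gives the monic gcd u-1.

u-1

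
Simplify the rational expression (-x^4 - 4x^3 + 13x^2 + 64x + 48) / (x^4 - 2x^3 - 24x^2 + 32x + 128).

Apply the Euclidean algorithm:
  -x^4 - 4x^3 + 13x^2 + 64x + 48 = (-1)(x^4 - 2x^3 - 24x^2 + 32x + 128) + (-6x^3 - 11x^2 + 96x + 176)
  x^4 - 2x^3 - 24x^2 + 32x + 128 = (-(1/6)x + 23/36)(-6x^3 - 11x^2 + 96x + 176) + (-(35/36)x^2 + 140/9)
  -6x^3 - 11x^2 + 96x + 176 = ((216/35)x + 396/35)(-(35/36)x^2 + 140/9) + (0)
Last nonzero remainder: -(35/36)x^2 + 140/9. Dividing through by -35/36 gives the monic gcd x^2 - 16.
Cancel x^2 - 16 from numerator and denominator to get the reduced form.

(-x^2 - 4x - 3)/(x^2 - 2x - 8)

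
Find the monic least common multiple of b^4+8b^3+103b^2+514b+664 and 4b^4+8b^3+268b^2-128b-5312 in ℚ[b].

Euclidean algorithm in ℚ[b]:
  b^4+8b^3+103b^2+514b+664 = (1/4)(4b^4+8b^3+268b^2-128b-5312) + (6b^3+36b^2+546b+1992)
  4b^4+8b^3+268b^2-128b-5312 = ((2/3)b-8/3)(6b^3+36b^2+546b+1992) + (0)
Last nonzero remainder: 6b^3+36b^2+546b+1992. Dividing through by 6 gives the monic gcd b^3+6b^2+91b+332.
Then lcm(f, g) = f·g / gcd(f, g); expanding and making the result monic gives the answer.

b^5+4b^4+71b^3+102b^2-1392b-2656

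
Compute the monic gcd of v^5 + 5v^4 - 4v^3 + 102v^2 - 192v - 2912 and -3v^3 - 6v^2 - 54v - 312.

Euclidean algorithm in ℚ[v]:
  v^5 + 5v^4 - 4v^3 + 102v^2 - 192v - 2912 = (-(1/3)v^2 - v + 28/3)(-3v^3 - 6v^2 - 54v - 312) + (0)
Last nonzero remainder: -3v^3 - 6v^2 - 54v - 312. Dividing through by -3 gives the monic gcd v^3 + 2v^2 + 18v + 104.

v^3 + 2v^2 + 18v + 104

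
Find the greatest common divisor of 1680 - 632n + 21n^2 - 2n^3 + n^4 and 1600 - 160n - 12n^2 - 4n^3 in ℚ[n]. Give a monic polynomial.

By polynomial division,
  n^4 - 2n^3 + 21n^2 - 632n + 1680 = (-(1/4)n + 5/4)(-4n^3 - 12n^2 - 160n + 1600) + (-4n^2 - 32n - 320)
  -4n^3 - 12n^2 - 160n + 1600 = (n - 5)(-4n^2 - 32n - 320) + (0)
Last nonzero remainder: -4n^2 - 32n - 320. Dividing through by -4 gives the monic gcd n^2 + 8n + 80.

80 + 8n + n^2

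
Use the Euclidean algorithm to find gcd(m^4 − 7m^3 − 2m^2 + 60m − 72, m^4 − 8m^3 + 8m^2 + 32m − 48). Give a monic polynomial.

m^3 − 10m^2 + 28m − 24

By polynomial division,
  m^4 − 7m^3 − 2m^2 + 60m − 72 = (m^4 − 8m^3 + 8m^2 + 32m − 48) + (m^3 − 10m^2 + 28m − 24)
  m^4 − 8m^3 + 8m^2 + 32m − 48 = (m + 2)(m^3 − 10m^2 + 28m − 24) + (0)
The last nonzero remainder m^3 − 10m^2 + 28m − 24 is already monic.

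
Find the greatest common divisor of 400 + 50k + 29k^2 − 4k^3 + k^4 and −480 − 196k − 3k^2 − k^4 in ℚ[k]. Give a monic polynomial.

Euclidean algorithm in ℚ[k]:
  k^4 − 4k^3 + 29k^2 + 50k + 400 = (−1)(−k^4 − 3k^2 − 196k − 480) + (−4k^3 + 26k^2 − 146k − 80)
  −k^4 − 3k^2 − 196k − 480 = ((1/4)k + 13/8)(−4k^3 + 26k^2 − 146k − 80) + (−(35/4)k^2 + (245/4)k − 350)
  −4k^3 + 26k^2 − 146k − 80 = ((16/35)k + 8/35)(−(35/4)k^2 + (245/4)k − 350) + (0)
Last nonzero remainder: −(35/4)k^2 + (245/4)k − 350. Dividing through by −35/4 gives the monic gcd k^2 − 7k + 40.

40 − 7k + k^2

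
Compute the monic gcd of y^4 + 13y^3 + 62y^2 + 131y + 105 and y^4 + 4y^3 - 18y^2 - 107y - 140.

By polynomial division,
  y^4 + 13y^3 + 62y^2 + 131y + 105 = (y^4 + 4y^3 - 18y^2 - 107y - 140) + (9y^3 + 80y^2 + 238y + 245)
  y^4 + 4y^3 - 18y^2 - 107y - 140 = ((1/9)y - 44/81)(9y^3 + 80y^2 + 238y + 245) + (-(80/81)y^2 - (400/81)y - 560/81)
  9y^3 + 80y^2 + 238y + 245 = (-(729/80)y - 567/16)(-(80/81)y^2 - (400/81)y - 560/81) + (0)
Last nonzero remainder: -(80/81)y^2 - (400/81)y - 560/81. Dividing through by -80/81 gives the monic gcd y^2 + 5y + 7.

y^2 + 5y + 7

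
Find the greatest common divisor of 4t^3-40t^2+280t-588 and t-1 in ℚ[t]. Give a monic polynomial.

1

Apply the Euclidean algorithm:
  4t^3-40t^2+280t-588 = (4t^2-36t+244)(t-1) + (-344)
  t-1 = (-(1/344)t+1/344)(-344) + (0)
The last nonzero remainder is the constant -344, so the polynomials are coprime and gcd = 1.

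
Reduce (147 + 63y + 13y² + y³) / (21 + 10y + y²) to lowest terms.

(21 + 6y + y²)/(3 + y)

Repeated division with remainder:
  y³ + 13y² + 63y + 147 = (y + 3)(y² + 10y + 21) + (12y + 84)
  y² + 10y + 21 = ((1/12)y + 1/4)(12y + 84) + (0)
Last nonzero remainder: 12y + 84. Dividing through by 12 gives the monic gcd y + 7.
Cancel y + 7 from numerator and denominator to get the reduced form.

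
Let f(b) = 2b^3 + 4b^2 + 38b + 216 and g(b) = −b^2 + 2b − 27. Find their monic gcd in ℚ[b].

Repeated division with remainder:
  2b^3 + 4b^2 + 38b + 216 = (−2b − 8)(−b^2 + 2b − 27) + (0)
Last nonzero remainder: −b^2 + 2b − 27. Dividing through by −1 gives the monic gcd b^2 − 2b + 27.

b^2 − 2b + 27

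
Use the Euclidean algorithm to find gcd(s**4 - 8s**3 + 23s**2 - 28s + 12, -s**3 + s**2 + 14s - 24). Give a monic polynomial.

s**2 - 5s + 6

Apply the Euclidean algorithm:
  s**4 - 8s**3 + 23s**2 - 28s + 12 = (-s + 7)(-s**3 + s**2 + 14s - 24) + (30s**2 - 150s + 180)
  -s**3 + s**2 + 14s - 24 = (-(1/30)s - 2/15)(30s**2 - 150s + 180) + (0)
Last nonzero remainder: 30s**2 - 150s + 180. Dividing through by 30 gives the monic gcd s**2 - 5s + 6.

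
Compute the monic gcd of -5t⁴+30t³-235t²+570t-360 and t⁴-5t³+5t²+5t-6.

Euclidean algorithm in ℚ[t]:
  -5t⁴+30t³-235t²+570t-360 = (-5)(t⁴-5t³+5t²+5t-6) + (5t³-210t²+595t-390)
  t⁴-5t³+5t²+5t-6 = ((1/5)t+37/5)(5t³-210t²+595t-390) + (1440t²-4320t+2880)
  5t³-210t²+595t-390 = ((1/288)t-13/96)(1440t²-4320t+2880) + (0)
Last nonzero remainder: 1440t²-4320t+2880. Dividing through by 1440 gives the monic gcd t²-3t+2.

t²-3t+2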